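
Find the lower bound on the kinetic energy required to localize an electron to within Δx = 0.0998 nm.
956.317 meV

Localizing a particle requires giving it sufficient momentum uncertainty:

1. From uncertainty principle: Δp ≥ ℏ/(2Δx)
   Δp_min = (1.055e-34 J·s) / (2 × 9.980e-11 m)
   Δp_min = 5.283e-25 kg·m/s

2. This momentum uncertainty corresponds to kinetic energy:
   KE ≈ (Δp)²/(2m) = (5.283e-25)²/(2 × 9.109e-31 kg)
   KE = 1.532e-19 J = 956.317 meV

Tighter localization requires more energy.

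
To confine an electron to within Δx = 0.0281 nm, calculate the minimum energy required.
12.063 eV

Localizing a particle requires giving it sufficient momentum uncertainty:

1. From uncertainty principle: Δp ≥ ℏ/(2Δx)
   Δp_min = (1.055e-34 J·s) / (2 × 2.810e-11 m)
   Δp_min = 1.876e-24 kg·m/s

2. This momentum uncertainty corresponds to kinetic energy:
   KE ≈ (Δp)²/(2m) = (1.876e-24)²/(2 × 9.109e-31 kg)
   KE = 1.933e-18 J = 12.063 eV

Tighter localization requires more energy.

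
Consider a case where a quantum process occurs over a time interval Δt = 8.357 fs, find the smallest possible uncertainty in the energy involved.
39.381 meV

Using the energy-time uncertainty principle:
ΔEΔt ≥ ℏ/2

The minimum uncertainty in energy is:
ΔE_min = ℏ/(2Δt)
ΔE_min = (1.055e-34 J·s) / (2 × 8.357e-15 s)
ΔE_min = 6.310e-21 J = 39.381 meV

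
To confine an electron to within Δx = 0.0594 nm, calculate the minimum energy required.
2.700 eV

Localizing a particle requires giving it sufficient momentum uncertainty:

1. From uncertainty principle: Δp ≥ ℏ/(2Δx)
   Δp_min = (1.055e-34 J·s) / (2 × 5.940e-11 m)
   Δp_min = 8.877e-25 kg·m/s

2. This momentum uncertainty corresponds to kinetic energy:
   KE ≈ (Δp)²/(2m) = (8.877e-25)²/(2 × 9.109e-31 kg)
   KE = 4.325e-19 J = 2.700 eV

Tighter localization requires more energy.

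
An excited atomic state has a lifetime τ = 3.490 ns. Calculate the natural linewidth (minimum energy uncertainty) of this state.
94.300 neV

Using the energy-time uncertainty principle:
ΔEΔt ≥ ℏ/2

The lifetime τ represents the time uncertainty Δt.
The natural linewidth (minimum energy uncertainty) is:

ΔE = ℏ/(2τ)
ΔE = (1.055e-34 J·s) / (2 × 3.490e-09 s)
ΔE = 1.511e-26 J = 94.300 neV

This natural linewidth limits the precision of spectroscopic measurements.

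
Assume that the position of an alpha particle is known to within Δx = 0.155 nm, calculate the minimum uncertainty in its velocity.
51.197 m/s

Using the Heisenberg uncertainty principle and Δp = mΔv:
ΔxΔp ≥ ℏ/2
Δx(mΔv) ≥ ℏ/2

The minimum uncertainty in velocity is:
Δv_min = ℏ/(2mΔx)
Δv_min = (1.055e-34 J·s) / (2 × 6.645e-27 kg × 1.550e-10 m)
Δv_min = 5.120e+01 m/s = 51.197 m/s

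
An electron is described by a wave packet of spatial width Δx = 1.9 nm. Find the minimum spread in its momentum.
2.775 × 10^-26 kg·m/s

For a wave packet, the spatial width Δx and momentum spread Δp are related by the uncertainty principle:
ΔxΔp ≥ ℏ/2

The minimum momentum spread is:
Δp_min = ℏ/(2Δx)
Δp_min = (1.055e-34 J·s) / (2 × 1.900e-09 m)
Δp_min = 2.775e-26 kg·m/s

A wave packet cannot have both a well-defined position and well-defined momentum.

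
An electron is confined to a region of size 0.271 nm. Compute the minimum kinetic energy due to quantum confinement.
129.695 meV

Using the uncertainty principle:

1. Position uncertainty: Δx ≈ 2.710e-10 m
2. Minimum momentum uncertainty: Δp = ℏ/(2Δx) = 1.946e-25 kg·m/s
3. Minimum kinetic energy:
   KE = (Δp)²/(2m) = (1.946e-25)²/(2 × 9.109e-31 kg)
   KE = 2.078e-20 J = 129.695 meV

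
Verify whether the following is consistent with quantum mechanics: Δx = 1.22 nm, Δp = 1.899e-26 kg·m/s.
No, it violates the uncertainty principle (impossible measurement).

Calculate the product ΔxΔp:
ΔxΔp = (1.220e-09 m) × (1.899e-26 kg·m/s)
ΔxΔp = 2.317e-35 J·s

Compare to the minimum allowed value ℏ/2:
ℏ/2 = 5.273e-35 J·s

Since ΔxΔp = 2.317e-35 J·s < 5.273e-35 J·s = ℏ/2,
the measurement violates the uncertainty principle.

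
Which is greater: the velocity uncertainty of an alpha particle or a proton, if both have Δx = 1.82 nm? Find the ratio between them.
The proton has the larger minimum velocity uncertainty, by a ratio of 4.0.

For both particles, Δp_min = ℏ/(2Δx) = 2.897e-26 kg·m/s (same for both).

The velocity uncertainty is Δv = Δp/m:
- alpha particle: Δv = 2.897e-26 / 6.645e-27 = 4.360e+00 m/s = 4.360 m/s
- proton: Δv = 2.897e-26 / 1.673e-27 = 1.732e+01 m/s = 17.321 m/s

Ratio: 1.732e+01 / 4.360e+00 = 4.0

The lighter particle has larger velocity uncertainty because Δv ∝ 1/m.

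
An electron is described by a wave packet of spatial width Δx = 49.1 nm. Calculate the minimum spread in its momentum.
1.074 × 10^-27 kg·m/s

For a wave packet, the spatial width Δx and momentum spread Δp are related by the uncertainty principle:
ΔxΔp ≥ ℏ/2

The minimum momentum spread is:
Δp_min = ℏ/(2Δx)
Δp_min = (1.055e-34 J·s) / (2 × 4.910e-08 m)
Δp_min = 1.074e-27 kg·m/s

A wave packet cannot have both a well-defined position and well-defined momentum.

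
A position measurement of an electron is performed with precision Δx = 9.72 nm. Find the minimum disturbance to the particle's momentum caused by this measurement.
5.425 × 10^-27 kg·m/s

The uncertainty principle implies that measuring position disturbs momentum:
ΔxΔp ≥ ℏ/2

When we measure position with precision Δx, we necessarily introduce a momentum uncertainty:
Δp ≥ ℏ/(2Δx)
Δp_min = (1.055e-34 J·s) / (2 × 9.720e-09 m)
Δp_min = 5.425e-27 kg·m/s

The more precisely we measure position, the greater the momentum disturbance.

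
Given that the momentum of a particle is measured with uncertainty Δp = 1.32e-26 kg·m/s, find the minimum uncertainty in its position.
3.995 nm

Using the Heisenberg uncertainty principle:
ΔxΔp ≥ ℏ/2

The minimum uncertainty in position is:
Δx_min = ℏ/(2Δp)
Δx_min = (1.055e-34 J·s) / (2 × 1.320e-26 kg·m/s)
Δx_min = 3.995e-09 m = 3.995 nm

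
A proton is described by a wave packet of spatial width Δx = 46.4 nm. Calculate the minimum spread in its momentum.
1.136 × 10^-27 kg·m/s

For a wave packet, the spatial width Δx and momentum spread Δp are related by the uncertainty principle:
ΔxΔp ≥ ℏ/2

The minimum momentum spread is:
Δp_min = ℏ/(2Δx)
Δp_min = (1.055e-34 J·s) / (2 × 4.640e-08 m)
Δp_min = 1.136e-27 kg·m/s

A wave packet cannot have both a well-defined position and well-defined momentum.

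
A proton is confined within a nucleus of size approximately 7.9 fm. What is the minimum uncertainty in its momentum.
6.675 × 10^-21 kg·m/s

Using the Heisenberg uncertainty principle:
ΔxΔp ≥ ℏ/2

With Δx ≈ L = 7.900e-15 m (the confinement size):
Δp_min = ℏ/(2Δx)
Δp_min = (1.055e-34 J·s) / (2 × 7.900e-15 m)
Δp_min = 6.675e-21 kg·m/s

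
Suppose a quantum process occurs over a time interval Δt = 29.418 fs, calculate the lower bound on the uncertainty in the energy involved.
11.187 meV

Using the energy-time uncertainty principle:
ΔEΔt ≥ ℏ/2

The minimum uncertainty in energy is:
ΔE_min = ℏ/(2Δt)
ΔE_min = (1.055e-34 J·s) / (2 × 2.942e-14 s)
ΔE_min = 1.792e-21 J = 11.187 meV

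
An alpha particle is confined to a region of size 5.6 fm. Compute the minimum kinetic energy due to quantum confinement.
41.639 keV

Using the uncertainty principle:

1. Position uncertainty: Δx ≈ 5.600e-15 m
2. Minimum momentum uncertainty: Δp = ℏ/(2Δx) = 9.416e-21 kg·m/s
3. Minimum kinetic energy:
   KE = (Δp)²/(2m) = (9.416e-21)²/(2 × 6.645e-27 kg)
   KE = 6.671e-15 J = 41.639 keV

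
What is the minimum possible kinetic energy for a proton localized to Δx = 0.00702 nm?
105.264 meV

Localizing a particle requires giving it sufficient momentum uncertainty:

1. From uncertainty principle: Δp ≥ ℏ/(2Δx)
   Δp_min = (1.055e-34 J·s) / (2 × 7.020e-12 m)
   Δp_min = 7.511e-24 kg·m/s

2. This momentum uncertainty corresponds to kinetic energy:
   KE ≈ (Δp)²/(2m) = (7.511e-24)²/(2 × 1.673e-27 kg)
   KE = 1.687e-20 J = 105.264 meV

Tighter localization requires more energy.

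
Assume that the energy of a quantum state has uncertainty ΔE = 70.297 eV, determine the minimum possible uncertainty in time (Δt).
4.682 as

Using the energy-time uncertainty principle:
ΔEΔt ≥ ℏ/2

The minimum uncertainty in time is:
Δt_min = ℏ/(2ΔE)
Δt_min = (1.055e-34 J·s) / (2 × 1.126e-17 J)
Δt_min = 4.682e-18 s = 4.682 as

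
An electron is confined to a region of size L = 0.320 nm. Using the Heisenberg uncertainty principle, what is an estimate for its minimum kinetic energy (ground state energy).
93.017 meV

Using the uncertainty principle to estimate ground state energy:

1. The position uncertainty is approximately the confinement size:
   Δx ≈ L = 3.200e-10 m

2. From ΔxΔp ≥ ℏ/2, the minimum momentum uncertainty is:
   Δp ≈ ℏ/(2L) = 1.648e-25 kg·m/s

3. The kinetic energy is approximately:
   KE ≈ (Δp)²/(2m) = (1.648e-25)²/(2 × 9.109e-31 kg)
   KE ≈ 1.490e-20 J = 93.017 meV

This is an order-of-magnitude estimate of the ground state energy.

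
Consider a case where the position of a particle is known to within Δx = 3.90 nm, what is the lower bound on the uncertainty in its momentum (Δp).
1.352 × 10^-26 kg·m/s

Using the Heisenberg uncertainty principle:
ΔxΔp ≥ ℏ/2

The minimum uncertainty in momentum is:
Δp_min = ℏ/(2Δx)
Δp_min = (1.055e-34 J·s) / (2 × 3.900e-09 m)
Δp_min = 1.352e-26 kg·m/s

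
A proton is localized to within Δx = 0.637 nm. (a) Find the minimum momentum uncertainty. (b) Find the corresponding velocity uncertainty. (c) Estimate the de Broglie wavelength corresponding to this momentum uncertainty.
(a) Δp_min = 8.278 × 10^-26 kg·m/s
(b) Δv_min = 49.489 m/s
(c) λ_dB = 8.005 nm

Step-by-step:

(a) From the uncertainty principle:
Δp_min = ℏ/(2Δx) = (1.055e-34 J·s)/(2 × 6.370e-10 m) = 8.278e-26 kg·m/s

(b) The velocity uncertainty:
Δv = Δp/m = (8.278e-26 kg·m/s)/(1.673e-27 kg) = 4.949e+01 m/s = 49.489 m/s

(c) The de Broglie wavelength for this momentum:
λ = h/p = (6.626e-34 J·s)/(8.278e-26 kg·m/s) = 8.005e-09 m = 8.005 nm

Note: The de Broglie wavelength is comparable to the localization size, as expected from wave-particle duality.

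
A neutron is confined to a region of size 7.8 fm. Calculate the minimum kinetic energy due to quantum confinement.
85.146 keV

Using the uncertainty principle:

1. Position uncertainty: Δx ≈ 7.800e-15 m
2. Minimum momentum uncertainty: Δp = ℏ/(2Δx) = 6.760e-21 kg·m/s
3. Minimum kinetic energy:
   KE = (Δp)²/(2m) = (6.760e-21)²/(2 × 1.675e-27 kg)
   KE = 1.364e-14 J = 85.146 keV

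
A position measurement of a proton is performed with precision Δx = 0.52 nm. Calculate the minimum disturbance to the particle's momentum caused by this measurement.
1.014 × 10^-25 kg·m/s

The uncertainty principle implies that measuring position disturbs momentum:
ΔxΔp ≥ ℏ/2

When we measure position with precision Δx, we necessarily introduce a momentum uncertainty:
Δp ≥ ℏ/(2Δx)
Δp_min = (1.055e-34 J·s) / (2 × 5.200e-10 m)
Δp_min = 1.014e-25 kg·m/s

The more precisely we measure position, the greater the momentum disturbance.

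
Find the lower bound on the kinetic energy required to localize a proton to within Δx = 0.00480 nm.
225.150 meV

Localizing a particle requires giving it sufficient momentum uncertainty:

1. From uncertainty principle: Δp ≥ ℏ/(2Δx)
   Δp_min = (1.055e-34 J·s) / (2 × 4.800e-12 m)
   Δp_min = 1.099e-23 kg·m/s

2. This momentum uncertainty corresponds to kinetic energy:
   KE ≈ (Δp)²/(2m) = (1.099e-23)²/(2 × 1.673e-27 kg)
   KE = 3.607e-20 J = 225.150 meV

Tighter localization requires more energy.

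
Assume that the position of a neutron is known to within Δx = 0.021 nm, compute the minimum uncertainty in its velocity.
1.499 km/s

Using the Heisenberg uncertainty principle and Δp = mΔv:
ΔxΔp ≥ ℏ/2
Δx(mΔv) ≥ ℏ/2

The minimum uncertainty in velocity is:
Δv_min = ℏ/(2mΔx)
Δv_min = (1.055e-34 J·s) / (2 × 1.675e-27 kg × 2.100e-11 m)
Δv_min = 1.499e+03 m/s = 1.499 km/s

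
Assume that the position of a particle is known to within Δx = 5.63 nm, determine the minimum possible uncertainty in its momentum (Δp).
9.366 × 10^-27 kg·m/s

Using the Heisenberg uncertainty principle:
ΔxΔp ≥ ℏ/2

The minimum uncertainty in momentum is:
Δp_min = ℏ/(2Δx)
Δp_min = (1.055e-34 J·s) / (2 × 5.630e-09 m)
Δp_min = 9.366e-27 kg·m/s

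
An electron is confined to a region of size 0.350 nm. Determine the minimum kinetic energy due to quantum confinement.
77.755 meV

Using the uncertainty principle:

1. Position uncertainty: Δx ≈ 3.500e-10 m
2. Minimum momentum uncertainty: Δp = ℏ/(2Δx) = 1.507e-25 kg·m/s
3. Minimum kinetic energy:
   KE = (Δp)²/(2m) = (1.507e-25)²/(2 × 9.109e-31 kg)
   KE = 1.246e-20 J = 77.755 meV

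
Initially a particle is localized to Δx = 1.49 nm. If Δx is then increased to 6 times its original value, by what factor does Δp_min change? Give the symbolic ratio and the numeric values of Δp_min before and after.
Original Δp_min = 3.539 × 10^-26 kg·m/s; new Δp'_min = 5.898 × 10^-27 kg·m/s; ratio Δp'_min/Δp_min = 1/6.

From the uncertainty principle ΔxΔp ≥ ℏ/2, the minimum momentum uncertainty is Δp_min = ℏ/(2Δx).

Original (Δx = 1.49 nm = 1.490e-09 m):
Δp_min = (1.055e-34 J·s)/(2 × 1.490e-09 m) = 3.539e-26 kg·m/s

When Δx → 6Δx:
Δp'_min = ℏ/(2 × 6Δx) = (1/6) × ℏ/(2Δx) = (1/6) × Δp_min
Δp'_min = 1/6 × 3.539e-26 kg·m/s = 5.898e-27 kg·m/s

Since Δp_min ∝ 1/Δx, when Δx is increased to 6 times its original value, Δp_min decreases to 1/6 of its original value.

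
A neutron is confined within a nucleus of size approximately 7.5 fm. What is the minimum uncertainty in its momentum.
7.030 × 10^-21 kg·m/s

Using the Heisenberg uncertainty principle:
ΔxΔp ≥ ℏ/2

With Δx ≈ L = 7.500e-15 m (the confinement size):
Δp_min = ℏ/(2Δx)
Δp_min = (1.055e-34 J·s) / (2 × 7.500e-15 m)
Δp_min = 7.030e-21 kg·m/s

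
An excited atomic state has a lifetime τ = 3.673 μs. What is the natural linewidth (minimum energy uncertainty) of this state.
89.601 peV

Using the energy-time uncertainty principle:
ΔEΔt ≥ ℏ/2

The lifetime τ represents the time uncertainty Δt.
The natural linewidth (minimum energy uncertainty) is:

ΔE = ℏ/(2τ)
ΔE = (1.055e-34 J·s) / (2 × 3.673e-06 s)
ΔE = 1.436e-29 J = 89.601 peV

This natural linewidth limits the precision of spectroscopic measurements.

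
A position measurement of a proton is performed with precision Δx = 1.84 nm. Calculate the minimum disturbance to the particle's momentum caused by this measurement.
2.866 × 10^-26 kg·m/s

The uncertainty principle implies that measuring position disturbs momentum:
ΔxΔp ≥ ℏ/2

When we measure position with precision Δx, we necessarily introduce a momentum uncertainty:
Δp ≥ ℏ/(2Δx)
Δp_min = (1.055e-34 J·s) / (2 × 1.840e-09 m)
Δp_min = 2.866e-26 kg·m/s

The more precisely we measure position, the greater the momentum disturbance.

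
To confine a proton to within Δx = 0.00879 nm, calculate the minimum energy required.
67.139 meV

Localizing a particle requires giving it sufficient momentum uncertainty:

1. From uncertainty principle: Δp ≥ ℏ/(2Δx)
   Δp_min = (1.055e-34 J·s) / (2 × 8.790e-12 m)
   Δp_min = 5.999e-24 kg·m/s

2. This momentum uncertainty corresponds to kinetic energy:
   KE ≈ (Δp)²/(2m) = (5.999e-24)²/(2 × 1.673e-27 kg)
   KE = 1.076e-20 J = 67.139 meV

Tighter localization requires more energy.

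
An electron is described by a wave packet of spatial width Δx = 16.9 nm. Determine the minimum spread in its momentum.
3.120 × 10^-27 kg·m/s

For a wave packet, the spatial width Δx and momentum spread Δp are related by the uncertainty principle:
ΔxΔp ≥ ℏ/2

The minimum momentum spread is:
Δp_min = ℏ/(2Δx)
Δp_min = (1.055e-34 J·s) / (2 × 1.690e-08 m)
Δp_min = 3.120e-27 kg·m/s

A wave packet cannot have both a well-defined position and well-defined momentum.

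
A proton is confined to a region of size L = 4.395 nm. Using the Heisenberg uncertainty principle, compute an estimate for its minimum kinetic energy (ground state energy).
268.557 neV

Using the uncertainty principle to estimate ground state energy:

1. The position uncertainty is approximately the confinement size:
   Δx ≈ L = 4.395e-09 m

2. From ΔxΔp ≥ ℏ/2, the minimum momentum uncertainty is:
   Δp ≈ ℏ/(2L) = 1.200e-26 kg·m/s

3. The kinetic energy is approximately:
   KE ≈ (Δp)²/(2m) = (1.200e-26)²/(2 × 1.673e-27 kg)
   KE ≈ 4.303e-26 J = 268.557 neV

This is an order-of-magnitude estimate of the ground state energy.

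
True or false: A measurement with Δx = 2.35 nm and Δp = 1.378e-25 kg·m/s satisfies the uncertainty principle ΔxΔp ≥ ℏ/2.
Yes, it satisfies the uncertainty principle.

Calculate the product ΔxΔp:
ΔxΔp = (2.350e-09 m) × (1.378e-25 kg·m/s)
ΔxΔp = 3.238e-34 J·s

Compare to the minimum allowed value ℏ/2:
ℏ/2 = 5.273e-35 J·s

Since ΔxΔp = 3.238e-34 J·s ≥ 5.273e-35 J·s = ℏ/2,
the measurement satisfies the uncertainty principle.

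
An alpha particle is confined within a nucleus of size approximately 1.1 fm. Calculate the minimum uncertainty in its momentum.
4.794 × 10^-20 kg·m/s

Using the Heisenberg uncertainty principle:
ΔxΔp ≥ ℏ/2

With Δx ≈ L = 1.100e-15 m (the confinement size):
Δp_min = ℏ/(2Δx)
Δp_min = (1.055e-34 J·s) / (2 × 1.100e-15 m)
Δp_min = 4.794e-20 kg·m/s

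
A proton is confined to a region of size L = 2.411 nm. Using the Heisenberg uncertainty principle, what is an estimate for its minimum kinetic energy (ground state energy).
892.400 neV

Using the uncertainty principle to estimate ground state energy:

1. The position uncertainty is approximately the confinement size:
   Δx ≈ L = 2.411e-09 m

2. From ΔxΔp ≥ ℏ/2, the minimum momentum uncertainty is:
   Δp ≈ ℏ/(2L) = 2.187e-26 kg·m/s

3. The kinetic energy is approximately:
   KE ≈ (Δp)²/(2m) = (2.187e-26)²/(2 × 1.673e-27 kg)
   KE ≈ 1.430e-25 J = 892.400 neV

This is an order-of-magnitude estimate of the ground state energy.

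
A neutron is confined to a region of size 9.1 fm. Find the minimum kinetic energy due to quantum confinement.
62.557 keV

Using the uncertainty principle:

1. Position uncertainty: Δx ≈ 9.100e-15 m
2. Minimum momentum uncertainty: Δp = ℏ/(2Δx) = 5.794e-21 kg·m/s
3. Minimum kinetic energy:
   KE = (Δp)²/(2m) = (5.794e-21)²/(2 × 1.675e-27 kg)
   KE = 1.002e-14 J = 62.557 keV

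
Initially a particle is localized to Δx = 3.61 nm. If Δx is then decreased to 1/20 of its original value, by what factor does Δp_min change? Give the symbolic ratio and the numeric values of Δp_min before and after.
Original Δp_min = 1.461 × 10^-26 kg·m/s; new Δp'_min = 2.921 × 10^-25 kg·m/s; ratio Δp'_min/Δp_min = 20.

From the uncertainty principle ΔxΔp ≥ ℏ/2, the minimum momentum uncertainty is Δp_min = ℏ/(2Δx).

Original (Δx = 3.61 nm = 3.610e-09 m):
Δp_min = (1.055e-34 J·s)/(2 × 3.610e-09 m) = 1.461e-26 kg·m/s

When Δx → (1/20)Δx:
Δp'_min = ℏ/(2 × (1/20)Δx) = 20 × ℏ/(2Δx) = 20 × Δp_min
Δp'_min = 20 × 1.461e-26 kg·m/s = 2.921e-25 kg·m/s

Since Δp_min ∝ 1/Δx, when Δx is decreased to 1/20 of its original value, Δp_min increases to 20 times its original value.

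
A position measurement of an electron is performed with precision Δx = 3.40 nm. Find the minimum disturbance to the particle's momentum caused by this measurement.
1.551 × 10^-26 kg·m/s

The uncertainty principle implies that measuring position disturbs momentum:
ΔxΔp ≥ ℏ/2

When we measure position with precision Δx, we necessarily introduce a momentum uncertainty:
Δp ≥ ℏ/(2Δx)
Δp_min = (1.055e-34 J·s) / (2 × 3.400e-09 m)
Δp_min = 1.551e-26 kg·m/s

The more precisely we measure position, the greater the momentum disturbance.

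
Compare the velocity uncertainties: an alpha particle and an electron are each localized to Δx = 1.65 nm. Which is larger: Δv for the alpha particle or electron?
The electron has the larger minimum velocity uncertainty, by a ratio of 7294.3.

For both particles, Δp_min = ℏ/(2Δx) = 3.196e-26 kg·m/s (same for both).

The velocity uncertainty is Δv = Δp/m:
- alpha particle: Δv = 3.196e-26 / 6.645e-27 = 4.809e+00 m/s = 4.809 m/s
- electron: Δv = 3.196e-26 / 9.109e-31 = 3.508e+04 m/s = 35.081 km/s

Ratio: 3.508e+04 / 4.809e+00 = 7294.3

The lighter particle has larger velocity uncertainty because Δv ∝ 1/m.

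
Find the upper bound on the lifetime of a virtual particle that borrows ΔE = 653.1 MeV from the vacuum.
5.039 × 10^-25 s

Using the energy-time uncertainty principle:
ΔEΔt ≥ ℏ/2

For a virtual particle borrowing energy ΔE, the maximum lifetime is:
Δt_max = ℏ/(2ΔE)

Converting energy:
ΔE = 653.1 MeV = 1.046e-10 J

Δt_max = (1.055e-34 J·s) / (2 × 1.046e-10 J)
Δt_max = 5.039e-25 s = 5.039 × 10^-25 s

Virtual particles with higher borrowed energy exist for shorter times.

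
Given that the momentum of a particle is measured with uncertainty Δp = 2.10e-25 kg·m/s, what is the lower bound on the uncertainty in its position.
251.089 pm

Using the Heisenberg uncertainty principle:
ΔxΔp ≥ ℏ/2

The minimum uncertainty in position is:
Δx_min = ℏ/(2Δp)
Δx_min = (1.055e-34 J·s) / (2 × 2.100e-25 kg·m/s)
Δx_min = 2.511e-10 m = 251.089 pm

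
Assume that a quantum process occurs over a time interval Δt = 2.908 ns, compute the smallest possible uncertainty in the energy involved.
113.173 neV

Using the energy-time uncertainty principle:
ΔEΔt ≥ ℏ/2

The minimum uncertainty in energy is:
ΔE_min = ℏ/(2Δt)
ΔE_min = (1.055e-34 J·s) / (2 × 2.908e-09 s)
ΔE_min = 1.813e-26 J = 113.173 neV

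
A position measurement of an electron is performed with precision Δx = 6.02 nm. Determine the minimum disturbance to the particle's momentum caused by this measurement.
8.759 × 10^-27 kg·m/s

The uncertainty principle implies that measuring position disturbs momentum:
ΔxΔp ≥ ℏ/2

When we measure position with precision Δx, we necessarily introduce a momentum uncertainty:
Δp ≥ ℏ/(2Δx)
Δp_min = (1.055e-34 J·s) / (2 × 6.020e-09 m)
Δp_min = 8.759e-27 kg·m/s

The more precisely we measure position, the greater the momentum disturbance.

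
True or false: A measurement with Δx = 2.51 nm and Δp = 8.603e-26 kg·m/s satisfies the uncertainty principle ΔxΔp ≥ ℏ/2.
Yes, it satisfies the uncertainty principle.

Calculate the product ΔxΔp:
ΔxΔp = (2.510e-09 m) × (8.603e-26 kg·m/s)
ΔxΔp = 2.159e-34 J·s

Compare to the minimum allowed value ℏ/2:
ℏ/2 = 5.273e-35 J·s

Since ΔxΔp = 2.159e-34 J·s ≥ 5.273e-35 J·s = ℏ/2,
the measurement satisfies the uncertainty principle.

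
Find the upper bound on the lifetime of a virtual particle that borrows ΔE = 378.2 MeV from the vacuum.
8.702 × 10^-25 s

Using the energy-time uncertainty principle:
ΔEΔt ≥ ℏ/2

For a virtual particle borrowing energy ΔE, the maximum lifetime is:
Δt_max = ℏ/(2ΔE)

Converting energy:
ΔE = 378.2 MeV = 6.059e-11 J

Δt_max = (1.055e-34 J·s) / (2 × 6.059e-11 J)
Δt_max = 8.702e-25 s = 8.702 × 10^-25 s

Virtual particles with higher borrowed energy exist for shorter times.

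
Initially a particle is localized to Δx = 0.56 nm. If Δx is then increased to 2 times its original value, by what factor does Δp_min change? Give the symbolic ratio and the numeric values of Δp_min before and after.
Original Δp_min = 9.416 × 10^-26 kg·m/s; new Δp'_min = 4.708 × 10^-26 kg·m/s; ratio Δp'_min/Δp_min = 1/2.

From the uncertainty principle ΔxΔp ≥ ℏ/2, the minimum momentum uncertainty is Δp_min = ℏ/(2Δx).

Original (Δx = 0.56 nm = 5.600e-10 m):
Δp_min = (1.055e-34 J·s)/(2 × 5.600e-10 m) = 9.416e-26 kg·m/s

When Δx → 2Δx:
Δp'_min = ℏ/(2 × 2Δx) = (1/2) × ℏ/(2Δx) = (1/2) × Δp_min
Δp'_min = 1/2 × 9.416e-26 kg·m/s = 4.708e-26 kg·m/s

Since Δp_min ∝ 1/Δx, when Δx is increased to 2 times its original value, Δp_min decreases to 1/2 of its original value.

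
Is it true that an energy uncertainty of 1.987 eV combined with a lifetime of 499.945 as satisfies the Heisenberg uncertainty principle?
Yes, it satisfies the uncertainty relation.

Calculate the product ΔEΔt:
ΔE = 1.987 eV = 3.184e-19 J
ΔEΔt = (3.184e-19 J) × (4.999e-16 s)
ΔEΔt = 1.592e-34 J·s

Compare to the minimum allowed value ℏ/2:
ℏ/2 = 5.273e-35 J·s

Since ΔEΔt = 1.592e-34 J·s ≥ 5.273e-35 J·s = ℏ/2,
this satisfies the uncertainty relation.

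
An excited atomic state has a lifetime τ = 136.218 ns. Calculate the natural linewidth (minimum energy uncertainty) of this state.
2.416 neV

Using the energy-time uncertainty principle:
ΔEΔt ≥ ℏ/2

The lifetime τ represents the time uncertainty Δt.
The natural linewidth (minimum energy uncertainty) is:

ΔE = ℏ/(2τ)
ΔE = (1.055e-34 J·s) / (2 × 1.362e-07 s)
ΔE = 3.871e-28 J = 2.416 neV

This natural linewidth limits the precision of spectroscopic measurements.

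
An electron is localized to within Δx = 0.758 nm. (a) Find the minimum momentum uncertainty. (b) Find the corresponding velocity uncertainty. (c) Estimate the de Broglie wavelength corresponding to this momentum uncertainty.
(a) Δp_min = 6.956 × 10^-26 kg·m/s
(b) Δv_min = 76.364 km/s
(c) λ_dB = 9.525 nm

Step-by-step:

(a) From the uncertainty principle:
Δp_min = ℏ/(2Δx) = (1.055e-34 J·s)/(2 × 7.580e-10 m) = 6.956e-26 kg·m/s

(b) The velocity uncertainty:
Δv = Δp/m = (6.956e-26 kg·m/s)/(9.109e-31 kg) = 7.636e+04 m/s = 76.364 km/s

(c) The de Broglie wavelength for this momentum:
λ = h/p = (6.626e-34 J·s)/(6.956e-26 kg·m/s) = 9.525e-09 m = 9.525 nm

Note: The de Broglie wavelength is comparable to the localization size, as expected from wave-particle duality.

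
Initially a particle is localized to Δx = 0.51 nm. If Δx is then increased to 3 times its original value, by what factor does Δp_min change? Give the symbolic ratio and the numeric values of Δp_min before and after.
Original Δp_min = 1.034 × 10^-25 kg·m/s; new Δp'_min = 3.446 × 10^-26 kg·m/s; ratio Δp'_min/Δp_min = 1/3.

From the uncertainty principle ΔxΔp ≥ ℏ/2, the minimum momentum uncertainty is Δp_min = ℏ/(2Δx).

Original (Δx = 0.51 nm = 5.100e-10 m):
Δp_min = (1.055e-34 J·s)/(2 × 5.100e-10 m) = 1.034e-25 kg·m/s

When Δx → 3Δx:
Δp'_min = ℏ/(2 × 3Δx) = (1/3) × ℏ/(2Δx) = (1/3) × Δp_min
Δp'_min = 1/3 × 1.034e-25 kg·m/s = 3.446e-26 kg·m/s

Since Δp_min ∝ 1/Δx, when Δx is increased to 3 times its original value, Δp_min decreases to 1/3 of its original value.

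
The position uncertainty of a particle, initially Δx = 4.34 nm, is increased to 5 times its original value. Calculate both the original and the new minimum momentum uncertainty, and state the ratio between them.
Original Δp_min = 1.215 × 10^-26 kg·m/s; new Δp'_min = 2.430 × 10^-27 kg·m/s; ratio Δp'_min/Δp_min = 1/5.

From the uncertainty principle ΔxΔp ≥ ℏ/2, the minimum momentum uncertainty is Δp_min = ℏ/(2Δx).

Original (Δx = 4.34 nm = 4.340e-09 m):
Δp_min = (1.055e-34 J·s)/(2 × 4.340e-09 m) = 1.215e-26 kg·m/s

When Δx → 5Δx:
Δp'_min = ℏ/(2 × 5Δx) = (1/5) × ℏ/(2Δx) = (1/5) × Δp_min
Δp'_min = 1/5 × 1.215e-26 kg·m/s = 2.430e-27 kg·m/s

Since Δp_min ∝ 1/Δx, when Δx is increased to 5 times its original value, Δp_min decreases to 1/5 of its original value.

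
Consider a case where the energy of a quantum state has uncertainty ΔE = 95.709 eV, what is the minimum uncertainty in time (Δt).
3.439 as

Using the energy-time uncertainty principle:
ΔEΔt ≥ ℏ/2

The minimum uncertainty in time is:
Δt_min = ℏ/(2ΔE)
Δt_min = (1.055e-34 J·s) / (2 × 1.533e-17 J)
Δt_min = 3.439e-18 s = 3.439 as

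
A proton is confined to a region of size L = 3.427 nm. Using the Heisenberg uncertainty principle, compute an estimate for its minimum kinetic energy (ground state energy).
441.699 neV

Using the uncertainty principle to estimate ground state energy:

1. The position uncertainty is approximately the confinement size:
   Δx ≈ L = 3.427e-09 m

2. From ΔxΔp ≥ ℏ/2, the minimum momentum uncertainty is:
   Δp ≈ ℏ/(2L) = 1.539e-26 kg·m/s

3. The kinetic energy is approximately:
   KE ≈ (Δp)²/(2m) = (1.539e-26)²/(2 × 1.673e-27 kg)
   KE ≈ 7.077e-26 J = 441.699 neV

This is an order-of-magnitude estimate of the ground state energy.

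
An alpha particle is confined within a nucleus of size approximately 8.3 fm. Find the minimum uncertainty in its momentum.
6.353 × 10^-21 kg·m/s

Using the Heisenberg uncertainty principle:
ΔxΔp ≥ ℏ/2

With Δx ≈ L = 8.300e-15 m (the confinement size):
Δp_min = ℏ/(2Δx)
Δp_min = (1.055e-34 J·s) / (2 × 8.300e-15 m)
Δp_min = 6.353e-21 kg·m/s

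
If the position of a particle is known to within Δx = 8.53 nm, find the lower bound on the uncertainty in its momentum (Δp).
6.182 × 10^-27 kg·m/s

Using the Heisenberg uncertainty principle:
ΔxΔp ≥ ℏ/2

The minimum uncertainty in momentum is:
Δp_min = ℏ/(2Δx)
Δp_min = (1.055e-34 J·s) / (2 × 8.530e-09 m)
Δp_min = 6.182e-27 kg·m/s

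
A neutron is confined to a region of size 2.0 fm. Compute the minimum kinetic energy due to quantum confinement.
1.295 MeV

Using the uncertainty principle:

1. Position uncertainty: Δx ≈ 2.000e-15 m
2. Minimum momentum uncertainty: Δp = ℏ/(2Δx) = 2.636e-20 kg·m/s
3. Minimum kinetic energy:
   KE = (Δp)²/(2m) = (2.636e-20)²/(2 × 1.675e-27 kg)
   KE = 2.075e-13 J = 1.295 MeV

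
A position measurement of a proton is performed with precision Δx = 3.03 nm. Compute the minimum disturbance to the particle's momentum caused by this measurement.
1.740 × 10^-26 kg·m/s

The uncertainty principle implies that measuring position disturbs momentum:
ΔxΔp ≥ ℏ/2

When we measure position with precision Δx, we necessarily introduce a momentum uncertainty:
Δp ≥ ℏ/(2Δx)
Δp_min = (1.055e-34 J·s) / (2 × 3.030e-09 m)
Δp_min = 1.740e-26 kg·m/s

The more precisely we measure position, the greater the momentum disturbance.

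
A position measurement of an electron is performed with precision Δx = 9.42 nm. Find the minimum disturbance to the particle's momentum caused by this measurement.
5.598 × 10^-27 kg·m/s

The uncertainty principle implies that measuring position disturbs momentum:
ΔxΔp ≥ ℏ/2

When we measure position with precision Δx, we necessarily introduce a momentum uncertainty:
Δp ≥ ℏ/(2Δx)
Δp_min = (1.055e-34 J·s) / (2 × 9.420e-09 m)
Δp_min = 5.598e-27 kg·m/s

The more precisely we measure position, the greater the momentum disturbance.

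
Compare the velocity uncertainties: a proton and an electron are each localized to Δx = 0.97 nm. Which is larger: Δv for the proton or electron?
The electron has the larger minimum velocity uncertainty, by a ratio of 1836.2.

For both particles, Δp_min = ℏ/(2Δx) = 5.436e-26 kg·m/s (same for both).

The velocity uncertainty is Δv = Δp/m:
- proton: Δv = 5.436e-26 / 1.673e-27 = 3.250e+01 m/s = 32.499 m/s
- electron: Δv = 5.436e-26 / 9.109e-31 = 5.967e+04 m/s = 59.674 km/s

Ratio: 5.967e+04 / 3.250e+01 = 1836.2

The lighter particle has larger velocity uncertainty because Δv ∝ 1/m.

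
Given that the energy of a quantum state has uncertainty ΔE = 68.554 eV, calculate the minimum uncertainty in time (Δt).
4.801 as

Using the energy-time uncertainty principle:
ΔEΔt ≥ ℏ/2

The minimum uncertainty in time is:
Δt_min = ℏ/(2ΔE)
Δt_min = (1.055e-34 J·s) / (2 × 1.098e-17 J)
Δt_min = 4.801e-18 s = 4.801 as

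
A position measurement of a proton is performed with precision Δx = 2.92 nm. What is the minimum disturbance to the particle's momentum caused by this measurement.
1.806 × 10^-26 kg·m/s

The uncertainty principle implies that measuring position disturbs momentum:
ΔxΔp ≥ ℏ/2

When we measure position with precision Δx, we necessarily introduce a momentum uncertainty:
Δp ≥ ℏ/(2Δx)
Δp_min = (1.055e-34 J·s) / (2 × 2.920e-09 m)
Δp_min = 1.806e-26 kg·m/s

The more precisely we measure position, the greater the momentum disturbance.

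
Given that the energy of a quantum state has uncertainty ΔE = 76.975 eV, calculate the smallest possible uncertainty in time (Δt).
4.275 as

Using the energy-time uncertainty principle:
ΔEΔt ≥ ℏ/2

The minimum uncertainty in time is:
Δt_min = ℏ/(2ΔE)
Δt_min = (1.055e-34 J·s) / (2 × 1.233e-17 J)
Δt_min = 4.275e-18 s = 4.275 as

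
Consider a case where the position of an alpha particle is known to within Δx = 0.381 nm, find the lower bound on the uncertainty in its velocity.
20.828 m/s

Using the Heisenberg uncertainty principle and Δp = mΔv:
ΔxΔp ≥ ℏ/2
Δx(mΔv) ≥ ℏ/2

The minimum uncertainty in velocity is:
Δv_min = ℏ/(2mΔx)
Δv_min = (1.055e-34 J·s) / (2 × 6.645e-27 kg × 3.810e-10 m)
Δv_min = 2.083e+01 m/s = 20.828 m/s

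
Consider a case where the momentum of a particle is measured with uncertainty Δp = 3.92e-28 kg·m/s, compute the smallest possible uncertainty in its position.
134.512 nm

Using the Heisenberg uncertainty principle:
ΔxΔp ≥ ℏ/2

The minimum uncertainty in position is:
Δx_min = ℏ/(2Δp)
Δx_min = (1.055e-34 J·s) / (2 × 3.920e-28 kg·m/s)
Δx_min = 1.345e-07 m = 134.512 nm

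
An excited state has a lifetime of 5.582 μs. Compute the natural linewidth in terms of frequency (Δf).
14.256 kHz

Using the energy-time uncertainty principle and E = hf:
ΔEΔt ≥ ℏ/2
hΔf·Δt ≥ ℏ/2

The minimum frequency uncertainty is:
Δf = ℏ/(2hτ) = 1/(4πτ)
Δf = 1/(4π × 5.582e-06 s)
Δf = 1.426e+04 Hz = 14.256 kHz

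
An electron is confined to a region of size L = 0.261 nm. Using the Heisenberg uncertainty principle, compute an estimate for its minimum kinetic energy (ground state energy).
139.824 meV

Using the uncertainty principle to estimate ground state energy:

1. The position uncertainty is approximately the confinement size:
   Δx ≈ L = 2.610e-10 m

2. From ΔxΔp ≥ ℏ/2, the minimum momentum uncertainty is:
   Δp ≈ ℏ/(2L) = 2.020e-25 kg·m/s

3. The kinetic energy is approximately:
   KE ≈ (Δp)²/(2m) = (2.020e-25)²/(2 × 9.109e-31 kg)
   KE ≈ 2.240e-20 J = 139.824 meV

This is an order-of-magnitude estimate of the ground state energy.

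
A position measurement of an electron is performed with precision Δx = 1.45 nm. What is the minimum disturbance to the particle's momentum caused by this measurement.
3.636 × 10^-26 kg·m/s

The uncertainty principle implies that measuring position disturbs momentum:
ΔxΔp ≥ ℏ/2

When we measure position with precision Δx, we necessarily introduce a momentum uncertainty:
Δp ≥ ℏ/(2Δx)
Δp_min = (1.055e-34 J·s) / (2 × 1.450e-09 m)
Δp_min = 3.636e-26 kg·m/s

The more precisely we measure position, the greater the momentum disturbance.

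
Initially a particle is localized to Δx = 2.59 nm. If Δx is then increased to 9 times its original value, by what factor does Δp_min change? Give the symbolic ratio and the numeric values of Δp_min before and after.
Original Δp_min = 2.036 × 10^-26 kg·m/s; new Δp'_min = 2.262 × 10^-27 kg·m/s; ratio Δp'_min/Δp_min = 1/9.

From the uncertainty principle ΔxΔp ≥ ℏ/2, the minimum momentum uncertainty is Δp_min = ℏ/(2Δx).

Original (Δx = 2.59 nm = 2.590e-09 m):
Δp_min = (1.055e-34 J·s)/(2 × 2.590e-09 m) = 2.036e-26 kg·m/s

When Δx → 9Δx:
Δp'_min = ℏ/(2 × 9Δx) = (1/9) × ℏ/(2Δx) = (1/9) × Δp_min
Δp'_min = 1/9 × 2.036e-26 kg·m/s = 2.262e-27 kg·m/s

Since Δp_min ∝ 1/Δx, when Δx is increased to 9 times its original value, Δp_min decreases to 1/9 of its original value.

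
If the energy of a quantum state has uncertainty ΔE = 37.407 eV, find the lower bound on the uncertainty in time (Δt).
8.798 as

Using the energy-time uncertainty principle:
ΔEΔt ≥ ℏ/2

The minimum uncertainty in time is:
Δt_min = ℏ/(2ΔE)
Δt_min = (1.055e-34 J·s) / (2 × 5.993e-18 J)
Δt_min = 8.798e-18 s = 8.798 as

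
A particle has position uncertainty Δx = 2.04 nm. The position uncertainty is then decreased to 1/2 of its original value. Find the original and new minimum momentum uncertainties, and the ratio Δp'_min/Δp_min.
Original Δp_min = 2.585 × 10^-26 kg·m/s; new Δp'_min = 5.169 × 10^-26 kg·m/s; ratio Δp'_min/Δp_min = 2.

From the uncertainty principle ΔxΔp ≥ ℏ/2, the minimum momentum uncertainty is Δp_min = ℏ/(2Δx).

Original (Δx = 2.04 nm = 2.040e-09 m):
Δp_min = (1.055e-34 J·s)/(2 × 2.040e-09 m) = 2.585e-26 kg·m/s

When Δx → (1/2)Δx:
Δp'_min = ℏ/(2 × (1/2)Δx) = 2 × ℏ/(2Δx) = 2 × Δp_min
Δp'_min = 2 × 2.585e-26 kg·m/s = 5.169e-26 kg·m/s

Since Δp_min ∝ 1/Δx, when Δx is decreased to 1/2 of its original value, Δp_min increases to 2 times its original value.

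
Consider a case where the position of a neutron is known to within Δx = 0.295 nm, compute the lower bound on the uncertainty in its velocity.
106.716 m/s

Using the Heisenberg uncertainty principle and Δp = mΔv:
ΔxΔp ≥ ℏ/2
Δx(mΔv) ≥ ℏ/2

The minimum uncertainty in velocity is:
Δv_min = ℏ/(2mΔx)
Δv_min = (1.055e-34 J·s) / (2 × 1.675e-27 kg × 2.950e-10 m)
Δv_min = 1.067e+02 m/s = 106.716 m/s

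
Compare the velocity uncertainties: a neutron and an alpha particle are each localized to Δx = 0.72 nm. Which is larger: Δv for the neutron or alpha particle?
The neutron has the larger minimum velocity uncertainty, by a ratio of 4.0.

For both particles, Δp_min = ℏ/(2Δx) = 7.323e-26 kg·m/s (same for both).

The velocity uncertainty is Δv = Δp/m:
- neutron: Δv = 7.323e-26 / 1.675e-27 = 4.372e+01 m/s = 43.724 m/s
- alpha particle: Δv = 7.323e-26 / 6.645e-27 = 1.102e+01 m/s = 11.022 m/s

Ratio: 4.372e+01 / 1.102e+01 = 4.0

The lighter particle has larger velocity uncertainty because Δv ∝ 1/m.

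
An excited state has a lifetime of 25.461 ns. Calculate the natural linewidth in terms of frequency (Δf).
3.125 MHz

Using the energy-time uncertainty principle and E = hf:
ΔEΔt ≥ ℏ/2
hΔf·Δt ≥ ℏ/2

The minimum frequency uncertainty is:
Δf = ℏ/(2hτ) = 1/(4πτ)
Δf = 1/(4π × 2.546e-08 s)
Δf = 3.125e+06 Hz = 3.125 MHz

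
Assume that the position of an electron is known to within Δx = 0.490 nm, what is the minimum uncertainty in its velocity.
118.130 km/s

Using the Heisenberg uncertainty principle and Δp = mΔv:
ΔxΔp ≥ ℏ/2
Δx(mΔv) ≥ ℏ/2

The minimum uncertainty in velocity is:
Δv_min = ℏ/(2mΔx)
Δv_min = (1.055e-34 J·s) / (2 × 9.109e-31 kg × 4.900e-10 m)
Δv_min = 1.181e+05 m/s = 118.130 km/s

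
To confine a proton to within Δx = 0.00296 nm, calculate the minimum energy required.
592.067 meV

Localizing a particle requires giving it sufficient momentum uncertainty:

1. From uncertainty principle: Δp ≥ ℏ/(2Δx)
   Δp_min = (1.055e-34 J·s) / (2 × 2.960e-12 m)
   Δp_min = 1.781e-23 kg·m/s

2. This momentum uncertainty corresponds to kinetic energy:
   KE ≈ (Δp)²/(2m) = (1.781e-23)²/(2 × 1.673e-27 kg)
   KE = 9.486e-20 J = 592.067 meV

Tighter localization requires more energy.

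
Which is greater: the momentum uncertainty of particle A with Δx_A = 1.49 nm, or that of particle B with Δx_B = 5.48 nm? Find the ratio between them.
Particle A has the larger minimum momentum uncertainty, by a factor of 3.68.

For each particle, the minimum momentum uncertainty is Δp_min = ℏ/(2Δx):

Particle A: Δp_A = ℏ/(2×1.490e-09 m) = 3.539e-26 kg·m/s
Particle B: Δp_B = ℏ/(2×5.480e-09 m) = 9.622e-27 kg·m/s

Ratio: Δp_A/Δp_B = 3.68

Since Δp_min ∝ 1/Δx, the particle with smaller position uncertainty (A) has larger momentum uncertainty.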